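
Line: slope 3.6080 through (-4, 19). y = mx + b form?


y - 19 = 3.6080(x + 4)
y = 3.6080x + 19 - 3.6080*(-4)
y = 3.6080x + 33.4320

y = 3.6080x + 33.4320


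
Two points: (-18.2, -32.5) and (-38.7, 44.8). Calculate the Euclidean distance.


dx = -38.7 + 18.2 = -20.5
dy = 44.8 + 32.5 = 77.3
d = sqrt(420.25 + 5975.29) = sqrt(6395.54) = 79.9721

79.9721


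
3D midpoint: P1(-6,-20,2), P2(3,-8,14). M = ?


Mx = (-6+3)/2 = -1.5000
My = (-20- 8)/2 = -14.0000
Mz = (2+14)/2 = 8.0000

M = (-1.5000, -14.0000, 8.0000)


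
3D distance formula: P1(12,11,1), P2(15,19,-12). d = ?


dx=3, dy=8, dz=-13
d = sqrt(9+64+169) = sqrt(242) = 15.5563

15.5563


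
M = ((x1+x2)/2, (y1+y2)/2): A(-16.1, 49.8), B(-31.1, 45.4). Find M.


Mx = (-16.1 - 31.1)/2 = -47.2/2 = -23.6000
My = (49.8 + 45.4)/2 = 95.2/2 = 47.6000

(-23.6000, 47.6000)


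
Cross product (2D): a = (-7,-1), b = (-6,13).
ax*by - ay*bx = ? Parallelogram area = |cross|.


cross = -7*13 + 1*(-6) = -91 - 6 = -97
Parallelogram area = |-97| = 97

cross = -97, parallelogram area = 97


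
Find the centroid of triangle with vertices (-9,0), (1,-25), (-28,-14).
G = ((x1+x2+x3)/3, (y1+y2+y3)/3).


Gx = (-9+1- 28)/3 = -36/3 = -12.0000
Gy = (0- 25- 14)/3 = -39/3 = -13.0000

G = (-12.0000, -13.0000)


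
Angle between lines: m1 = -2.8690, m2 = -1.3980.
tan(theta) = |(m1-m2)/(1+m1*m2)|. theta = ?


m1-m2 = -1.471
1+m1*m2 = 5.010862
tan(theta) = |-1.471/5.010862| = 0.293562
theta = arctan(|-1.471/5.010862|) = 16.3602 degrees (acute angle)

16.3602 degrees


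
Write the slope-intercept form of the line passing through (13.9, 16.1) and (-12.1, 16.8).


m = (0.7)/(-26.0) = -0.0269
b = y1 - m*x1 = 16.1 - (0.7*13.9)/(-26.0) = 16.1 + 0.3742 = 16.4742

y = -0.0269x + 16.4742


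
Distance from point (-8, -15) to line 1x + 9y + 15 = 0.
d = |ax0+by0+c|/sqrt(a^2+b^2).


|1*(-8) + 9*(-15) + 15| = |-128| = 128
sqrt(1 + 81) = sqrt(82) = 9.0554
d = 128/sqrt(82) = 14.1352

14.1352


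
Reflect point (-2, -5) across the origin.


Reflection rule for origin: (-x, -y)
(-2, -5) -> (2, 5)

(2, 5)


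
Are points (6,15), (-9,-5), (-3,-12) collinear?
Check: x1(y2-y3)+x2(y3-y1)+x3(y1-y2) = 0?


6*(-5+ 12) - 9*(-12-15) - 3*(15+ 5)
= 42 + 243 - 60 = 225

No, not collinear (determinant = 225)


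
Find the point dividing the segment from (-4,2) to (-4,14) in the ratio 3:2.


Px = (3*(-4) + 2*(-4))/5 = -20/5 = -4.0000
Py = (3*14 + 2*2)/5 = 46/5 = 9.2000

P = (-4.0000, 9.2000)


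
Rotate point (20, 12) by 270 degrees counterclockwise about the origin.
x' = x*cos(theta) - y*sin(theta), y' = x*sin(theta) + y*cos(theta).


cos(270) = 0, sin(270) = -1
x' = 20*0 - 12*(-1) = 12
y' = 20*(-1) + 12*0 = -20

(12, -20)


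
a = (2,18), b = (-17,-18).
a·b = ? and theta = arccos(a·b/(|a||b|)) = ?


a·b = 2*(-17) + 18*(-18) = -34 - 324 = -358
|a| = sqrt(4+324) = 18.1108
|b| = sqrt(289+324) = 24.7588
cos(theta) = -358/(sqrt(328)*sqrt(613)) = -358/sqrt(201064) = -0.798391
theta = arccos(-358/sqrt(201064)) = 142.9768 degrees

a·b = -358, theta = 142.9768 deg


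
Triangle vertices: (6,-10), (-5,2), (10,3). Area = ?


6*(2-3) = -6
-5*(3+ 10) = -65
10*(-10-2) = -120
sum = -191
Area = |-191|/2 = 95.5000

95.5000 sq units


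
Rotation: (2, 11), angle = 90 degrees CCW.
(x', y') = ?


cos(90) = 0, sin(90) = 1
x' = 2*0 - 11*1 = -11
y' = 2*1 + 11*0 = 2

(-11, 2)


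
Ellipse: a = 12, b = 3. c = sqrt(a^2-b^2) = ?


c^2 = 12^2 - 3^2 = 144 - 9 = 135
c = sqrt(135) = 11.6190

c = 11.6190


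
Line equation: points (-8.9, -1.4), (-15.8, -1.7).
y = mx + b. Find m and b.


m = (-0.3)/(-6.9) = 0.0435
b = y1 - m*x1 = -1.4 - (-0.3*(-8.9))/(-6.9) = -1.4 + 0.3870 = -1.0130

y = 0.0435x - 1.0130


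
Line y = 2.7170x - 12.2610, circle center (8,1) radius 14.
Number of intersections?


Substitute y = 2.7170x - 12.2610: (x-8)^2 + (2.7170x- 12.2610-1)^2 = 196
Expand to Ax^2 + Bx + C = 0, where b-k = -13.261
A = 1+m^2 = 8.382089
B = 2(m(b-k) - h) = 2(2.7170*(-13.261) - 8) = -88.060274
C = h^2 + (b-k)^2 - r^2 = 64 + 175.854121 - 196 = 43.854121
disc = B^2-4AC = 7754.6119 - 1470.3566 = 6284.2553
disc > 0

2 intersection points


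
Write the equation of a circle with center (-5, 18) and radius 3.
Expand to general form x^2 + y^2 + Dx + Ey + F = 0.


(x+ 5)^2 + (y-18)^2 = 3^2
D = -2h = 10, E = -2k = -36
F = h^2+k^2-r^2 = 25+324-9 = 340

x^2 + y^2 + 10x - 36y + 340 = 0


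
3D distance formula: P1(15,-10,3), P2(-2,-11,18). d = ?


dx=-17, dy=-1, dz=15
d = sqrt(289+1+225) = sqrt(515) = 22.6936

22.6936


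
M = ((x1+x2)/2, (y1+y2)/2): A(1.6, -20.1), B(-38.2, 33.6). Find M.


Mx = (1.6 - 38.2)/2 = -36.6/2 = -18.3000
My = (-20.1 + 33.6)/2 = 13.5/2 = 6.7500

(-18.3000, 6.7500)


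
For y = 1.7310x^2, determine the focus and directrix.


a = 1.7310
1/(4a) = 0.1444
Focus = (0, 0.1444)
Directrix: y = -0.1444

Focus = (0, 0.1444), Directrix: y = -0.1444


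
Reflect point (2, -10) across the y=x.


Reflection rule for y=x: (y, x)
(2, -10) -> (-10, 2)

(-10, 2)


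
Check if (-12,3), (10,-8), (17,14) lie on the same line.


-12*(-8-14) + 10*(14-3) + 17*(3+ 8)
= 264 + 110 + 187 = 561

No, not collinear (determinant = 561)


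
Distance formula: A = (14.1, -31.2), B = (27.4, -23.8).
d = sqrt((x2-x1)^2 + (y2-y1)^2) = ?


dx = 27.4 - 14.1 = 13.3
dy = -23.8 + 31.2 = 7.4
d = sqrt(176.89 + 54.76) = sqrt(231.65) = 15.2201

15.2201


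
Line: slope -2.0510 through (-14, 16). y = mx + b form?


y - 16 = -2.0510(x + 14)
y = -2.0510x + 16 + 2.0510*(-14)
y = -2.0510x - 12.7140

y = -2.0510x - 12.7140


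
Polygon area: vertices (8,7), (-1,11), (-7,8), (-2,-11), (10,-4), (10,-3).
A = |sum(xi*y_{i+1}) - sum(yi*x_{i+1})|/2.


sum(xi*y_{i+1}) = 8*11 - 1*8 - 7*(-11) - 2*(-4) + 10*(-3) + 10*7 = 205
sum(yi*x_{i+1}) = 7*(-1) + 11*(-7) + 8*(-2) - 11*10 - 4*10 - 3*8 = -274
Area = |205 + 274|/2 = 479/2 = 239.5000

239.5000 sq units


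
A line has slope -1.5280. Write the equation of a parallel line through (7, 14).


Parallel lines have equal slopes.
m2 = -1.5280
b2 = 14 + 1.5280*7 = 24.6960

y = -1.5280x + 24.6960


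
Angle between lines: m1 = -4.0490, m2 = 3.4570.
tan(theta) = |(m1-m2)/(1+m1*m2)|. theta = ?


m1-m2 = -7.506
1+m1*m2 = -12.997393
tan(theta) = |-7.506/(-12.997393)| = 0.577500
theta = arctan(|-7.506/(-12.997393)|) = 30.0065 degrees (acute angle)

30.0065 degrees


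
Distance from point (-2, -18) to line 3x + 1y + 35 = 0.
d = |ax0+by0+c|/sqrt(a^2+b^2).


|3*(-2) + 1*(-18) + 35| = |11| = 11
sqrt(9 + 1) = sqrt(10) = 3.1623
d = 11/sqrt(10) = 3.4785

3.4785


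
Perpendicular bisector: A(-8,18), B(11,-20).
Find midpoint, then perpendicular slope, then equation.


Midpoint = (1.5, -1)
Slope of AB = dy/dx = -38/19 = -2.0000
Perp slope = -dx/dy = 19/38 = 0.5000
b = My - (perp slope)*Mx = -1 + (19*1.5)/(-38) = -1 - 0.7500 = -1.7500

y = 0.5000x - 1.7500


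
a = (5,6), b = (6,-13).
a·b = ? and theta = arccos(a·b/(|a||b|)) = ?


a·b = 5*6 + 6*(-13) = 30 - 78 = -48
|a| = sqrt(25+36) = 7.8102
|b| = sqrt(36+169) = 14.3178
cos(theta) = -48/(sqrt(61)*sqrt(205)) = -48/sqrt(12505) = -0.429239
theta = arccos(-48/sqrt(12505)) = 115.4193 degrees

a·b = -48, theta = 115.4193 deg


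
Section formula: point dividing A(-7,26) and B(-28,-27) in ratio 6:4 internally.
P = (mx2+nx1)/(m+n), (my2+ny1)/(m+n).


Px = (6*(-28) + 4*(-7))/10 = -196/10 = -19.6000
Py = (6*(-27) + 4*26)/10 = -58/10 = -5.8000

P = (-19.6000, -5.8000)


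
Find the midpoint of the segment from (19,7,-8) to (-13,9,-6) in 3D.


Mx = (19- 13)/2 = 3.0000
My = (7+9)/2 = 8.0000
Mz = (-8- 6)/2 = -7.0000

M = (3.0000, 8.0000, -7.0000)


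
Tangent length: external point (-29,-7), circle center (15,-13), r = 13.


d = sqrt((-29-15)^2 + (-7+ 13)^2) = sqrt(1936+36) = 44.4072
L = sqrt(1972.0000 - 169) = sqrt(1803.0000) = 42.4617

42.4617


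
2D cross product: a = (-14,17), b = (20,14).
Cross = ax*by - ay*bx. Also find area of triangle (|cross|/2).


cross = -14*14 - 17*20 = -196 - 340 = -536
Triangle area = |-536|/2 = 536/2 = 268.0000

cross = -536, triangle area = 268.0000


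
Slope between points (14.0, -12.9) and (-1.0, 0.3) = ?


dy = 0.3 + 12.9 = 13.2
dx = -1.0 - 14.0 = -15.0
m = 13.2/(-15.0) = -0.8800

m = -0.8800


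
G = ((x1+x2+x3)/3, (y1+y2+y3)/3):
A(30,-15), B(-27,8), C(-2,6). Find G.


Gx = (30- 27- 2)/3 = 1/3 = 0.3333
Gy = (-15+8+6)/3 = -1/3 = -0.3333

G = (0.3333, -0.3333)


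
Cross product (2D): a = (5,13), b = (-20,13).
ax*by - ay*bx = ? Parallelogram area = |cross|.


cross = 5*13 - 13*(-20) = 65 + 260 = 325
Parallelogram area = |325| = 325

cross = 325, parallelogram area = 325


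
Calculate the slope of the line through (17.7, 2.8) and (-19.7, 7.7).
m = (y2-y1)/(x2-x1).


dy = 7.7 - 2.8 = 4.9
dx = -19.7 - 17.7 = -37.4
m = 4.9/(-37.4) = -0.1310

m = -0.1310


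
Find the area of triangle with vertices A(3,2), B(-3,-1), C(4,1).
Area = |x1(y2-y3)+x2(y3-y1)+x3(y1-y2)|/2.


3*(-1-1) = -6
-3*(1-2) = 3
4*(2+ 1) = 12
sum = 9
Area = |9|/2 = 4.5000

4.5000 sq units


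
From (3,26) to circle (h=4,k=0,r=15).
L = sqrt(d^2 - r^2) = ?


d = sqrt((3-4)^2 + (26-0)^2) = sqrt(1+676) = 26.0192
L = sqrt(677.0000 - 225) = sqrt(452.0000) = 21.2603

21.2603


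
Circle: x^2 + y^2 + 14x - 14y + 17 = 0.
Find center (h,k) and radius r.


h = -D/2 = -14/2 = -7
k = -E/2 = 14/2 = 7
r^2 = h^2 + k^2 - F = 49 + 49 - 17 = 81
r = 9

Center (-7, 7), radius = 9


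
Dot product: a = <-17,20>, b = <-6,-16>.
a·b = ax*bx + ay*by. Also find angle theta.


a·b = -17*(-6) + 20*(-16) = 102 - 320 = -218
|a| = sqrt(289+400) = 26.2488
|b| = sqrt(36+256) = 17.0880
cos(theta) = -218/(sqrt(689)*sqrt(292)) = -218/sqrt(201188) = -0.486021
theta = arccos(-218/sqrt(201188)) = 119.0794 degrees

a·b = -218, theta = 119.0794 deg


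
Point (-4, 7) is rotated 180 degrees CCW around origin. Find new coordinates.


cos(180) = -1, sin(180) = 0
x' = -4*(-1) - 7*0 = 4
y' = -4*0 + 7*(-1) = -7

(4, -7)


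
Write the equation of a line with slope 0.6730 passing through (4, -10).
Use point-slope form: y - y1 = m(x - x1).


y + 10 = 0.6730(x - 4)
y = 0.6730x - 10 - 0.6730*4
y = 0.6730x - 12.6920

y = 0.6730x - 12.6920


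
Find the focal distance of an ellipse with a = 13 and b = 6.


c^2 = 13^2 - 6^2 = 169 - 36 = 133
c = sqrt(133) = 11.5326

c = 11.5326


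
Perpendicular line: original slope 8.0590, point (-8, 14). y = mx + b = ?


Perpendicular slope = -1/m1 = -1/8.0590 = -0.1241
b2 = y0 - m2*x0 = 14 - 8/8.0590 = 14 - 0.9927 = 13.0073

y = -0.1241x + 13.0073


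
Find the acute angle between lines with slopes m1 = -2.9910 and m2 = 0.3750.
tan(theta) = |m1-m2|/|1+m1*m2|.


m1-m2 = -3.366
1+m1*m2 = -0.121625
tan(theta) = |-3.366/(-0.121625)| = 27.675231
theta = arctan(|-3.366/(-0.121625)|) = 87.9306 degrees (acute angle)

87.9306 degrees


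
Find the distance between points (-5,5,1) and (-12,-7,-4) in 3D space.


dx=-7, dy=-12, dz=-5
d = sqrt(49+144+25) = sqrt(218) = 14.7648

14.7648


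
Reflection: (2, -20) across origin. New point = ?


Reflection rule for origin: (-x, -y)
(2, -20) -> (-2, 20)

(-2, 20)


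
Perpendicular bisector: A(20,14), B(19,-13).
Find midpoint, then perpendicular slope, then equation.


Midpoint = (19.5, 0.5)
Slope of AB = dy/dx = -27/(-1) = 27.0000
Perp slope = -dx/dy = -1/27 = -0.0370
b = My - (perp slope)*Mx = 0.5 + (-1*19.5)/(-27) = 0.5 + 0.7222 = 1.2222

y = -0.0370x + 1.2222


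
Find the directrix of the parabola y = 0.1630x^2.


a = 0.1630
1/(4a) = 1.5337
directrix: y = -1.5337 = -1.5337

y = -1.5337


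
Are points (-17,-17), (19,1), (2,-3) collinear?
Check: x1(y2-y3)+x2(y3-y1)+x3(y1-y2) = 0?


-17*(1+ 3) + 19*(-3+ 17) + 2*(-17-1)
= -68 + 266 - 36 = 162

No, not collinear (determinant = 162)


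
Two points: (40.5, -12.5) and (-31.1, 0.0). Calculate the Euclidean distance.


dx = -31.1 - 40.5 = -71.6
dy = 0.0 + 12.5 = 12.5
d = sqrt(5126.56 + 156.25) = sqrt(5282.81) = 72.6829

72.6829


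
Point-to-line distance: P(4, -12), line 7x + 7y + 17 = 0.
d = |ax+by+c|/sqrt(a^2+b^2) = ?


|7*4 + 7*(-12) + 17| = |-39| = 39
sqrt(49 + 49) = sqrt(98) = 9.8995
d = 39/sqrt(98) = 3.9396

3.9396


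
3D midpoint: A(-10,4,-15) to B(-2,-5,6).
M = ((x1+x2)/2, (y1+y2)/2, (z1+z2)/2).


Mx = (-10- 2)/2 = -6.0000
My = (4- 5)/2 = -0.5000
Mz = (-15+6)/2 = -4.5000

M = (-6.0000, -0.5000, -4.5000)


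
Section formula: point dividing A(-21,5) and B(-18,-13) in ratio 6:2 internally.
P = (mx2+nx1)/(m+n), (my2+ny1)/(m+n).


Px = (6*(-18) + 2*(-21))/8 = -150/8 = -18.7500
Py = (6*(-13) + 2*5)/8 = -68/8 = -8.5000

P = (-18.7500, -8.5000)


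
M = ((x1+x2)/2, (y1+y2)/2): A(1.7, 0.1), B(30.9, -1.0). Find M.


Mx = (1.7 + 30.9)/2 = 32.6/2 = 16.3000
My = (0.1 - 1.0)/2 = -0.9/2 = -0.4500

(16.3000, -0.4500)


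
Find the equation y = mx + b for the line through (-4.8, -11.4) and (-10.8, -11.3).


m = (0.1)/(-6) = -0.0167
b = y1 - m*x1 = -11.4 - (0.1*(-4.8))/(-6) = -11.4 - 0.0800 = -11.4800

y = -0.0167x - 11.4800


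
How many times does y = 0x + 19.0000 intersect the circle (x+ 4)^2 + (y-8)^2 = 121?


Substitute y = 0x + 19.0000: (x+ 4)^2 + (0x+19.0000-8)^2 = 121
Expand to Ax^2 + Bx + C = 0, where b-k = 11
A = 1+m^2 = 1
B = 2(m(b-k) - h) = 2(0*11 + 4) = 8
C = h^2 + (b-k)^2 - r^2 = 16 + 121 - 121 = 16
disc = B^2-4AC = 64.0000 - 64.0000 = 0
disc = 0

1 intersection point (tangent)


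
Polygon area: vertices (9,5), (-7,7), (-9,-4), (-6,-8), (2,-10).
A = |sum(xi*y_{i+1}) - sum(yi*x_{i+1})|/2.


sum(xi*y_{i+1}) = 9*7 - 7*(-4) - 9*(-8) - 6*(-10) + 2*5 = 233
sum(yi*x_{i+1}) = 5*(-7) + 7*(-9) - 4*(-6) - 8*2 - 10*9 = -180
Area = |233 + 180|/2 = 413/2 = 206.5000

206.5000 sq units


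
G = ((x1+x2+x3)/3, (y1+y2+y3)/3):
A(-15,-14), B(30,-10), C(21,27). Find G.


Gx = (-15+30+21)/3 = 36/3 = 12.0000
Gy = (-14- 10+27)/3 = 3/3 = 1.0000

G = (12.0000, 1.0000)


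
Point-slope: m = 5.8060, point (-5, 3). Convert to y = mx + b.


y - 3 = 5.8060(x + 5)
y = 5.8060x + 3 - 5.8060*(-5)
y = 5.8060x + 32.0300

y = 5.8060x + 32.0300


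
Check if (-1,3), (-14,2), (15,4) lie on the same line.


-1*(2-4) - 14*(4-3) + 15*(3-2)
= 2 - 14 + 15 = 3

No, not collinear (determinant = 3)


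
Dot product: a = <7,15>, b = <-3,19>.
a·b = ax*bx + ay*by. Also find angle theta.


a·b = 7*(-3) + 15*19 = -21 + 285 = 264
|a| = sqrt(49+225) = 16.5529
|b| = sqrt(9+361) = 19.2354
cos(theta) = 264/(sqrt(274)*sqrt(370)) = 264/sqrt(101380) = 0.829140
theta = arccos(264/sqrt(101380)) = 33.9895 degrees

a·b = 264, theta = 33.9895 deg


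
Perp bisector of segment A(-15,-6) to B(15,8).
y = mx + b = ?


Midpoint = (0, 1)
Slope of AB = dy/dx = 14/30 = 0.4667
Perp slope = -dx/dy = -30/14 = -2.1429
b = My - (perp slope)*Mx = 1 + (30*0)/14 = 1 + 0 = 1.0000

y = -2.1429x + 1.0000


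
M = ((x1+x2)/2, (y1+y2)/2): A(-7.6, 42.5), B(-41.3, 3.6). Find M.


Mx = (-7.6 - 41.3)/2 = -48.9/2 = -24.4500
My = (42.5 + 3.6)/2 = 46.1/2 = 23.0500

(-24.4500, 23.0500)


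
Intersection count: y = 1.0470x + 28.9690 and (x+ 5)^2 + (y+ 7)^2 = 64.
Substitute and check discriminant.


Substitute y = 1.0470x + 28.9690: (x+ 5)^2 + (1.0470x+28.9690+ 7)^2 = 64
Expand to Ax^2 + Bx + C = 0, where b-k = 35.969
A = 1+m^2 = 2.096209
B = 2(m(b-k) - h) = 2(1.0470*35.969 + 5) = 85.319086
C = h^2 + (b-k)^2 - r^2 = 25 + 1293.768961 - 64 = 1254.768961
disc = B^2-4AC = 7279.3464 - 10521.0320 = -3241.6856
disc < 0

0 intersection points


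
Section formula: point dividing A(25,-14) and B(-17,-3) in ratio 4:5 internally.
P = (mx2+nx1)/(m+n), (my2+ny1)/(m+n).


Px = (4*(-17) + 5*25)/9 = 57/9 = 6.3333
Py = (4*(-3) + 5*(-14))/9 = -82/9 = -9.1111

P = (6.3333, -9.1111)


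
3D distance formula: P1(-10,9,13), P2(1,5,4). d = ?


dx=11, dy=-4, dz=-9
d = sqrt(121+16+81) = sqrt(218) = 14.7648

14.7648


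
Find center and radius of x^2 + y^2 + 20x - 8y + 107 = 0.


h = -D/2 = -20/2 = -10
k = -E/2 = 8/2 = 4
r^2 = h^2 + k^2 - F = 100 + 16 - 107 = 9
r = 3

Center (-10, 4), radius = 3


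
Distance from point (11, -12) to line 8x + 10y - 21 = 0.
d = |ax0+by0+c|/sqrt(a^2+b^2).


|8*11 + 10*(-12) - 21| = |-53| = 53
sqrt(64 + 100) = sqrt(164) = 12.8062
d = 53/sqrt(164) = 4.1386

4.1386


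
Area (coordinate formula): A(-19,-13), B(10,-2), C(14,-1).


-19*(-2+ 1) = 19
10*(-1+ 13) = 120
14*(-13+ 2) = -154
sum = -15
Area = |-15|/2 = 7.5000

7.5000 sq units


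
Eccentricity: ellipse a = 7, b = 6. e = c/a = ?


c = sqrt(49-36) = sqrt(13) = 3.6056
e = c/a = sqrt(13)/7 = 0.5151

e = 0.5151


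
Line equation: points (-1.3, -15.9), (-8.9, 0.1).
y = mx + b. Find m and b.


m = (16.0)/(-7.6) = -2.1053
b = y1 - m*x1 = -15.9 - (16.0*(-1.3))/(-7.6) = -15.9 - 2.7368 = -18.6368

y = -2.1053x - 18.6368


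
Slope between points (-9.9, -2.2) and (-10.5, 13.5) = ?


dy = 13.5 + 2.2 = 15.7
dx = -10.5 + 9.9 = -0.6
m = 15.7/(-0.6) = -26.1667

m = -26.1667


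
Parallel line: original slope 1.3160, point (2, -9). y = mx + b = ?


Parallel lines have equal slopes.
m2 = 1.3160
b2 = -9 - 1.3160*2 = -11.6320

y = 1.3160x - 11.6320


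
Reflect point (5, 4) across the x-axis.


Reflection rule for x-axis: (x, -y)
(5, 4) -> (5, -4)

(5, -4)


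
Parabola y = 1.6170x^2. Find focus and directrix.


a = 1.6170
1/(4a) = 0.1546
Focus = (0, 0.1546)
Directrix: y = -0.1546

Focus = (0, 0.1546), Directrix: y = -0.1546


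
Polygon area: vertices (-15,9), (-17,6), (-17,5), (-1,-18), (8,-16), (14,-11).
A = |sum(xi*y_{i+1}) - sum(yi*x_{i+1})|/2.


sum(xi*y_{i+1}) = -15*6 - 17*5 - 17*(-18) - 1*(-16) + 8*(-11) + 14*9 = 185
sum(yi*x_{i+1}) = 9*(-17) + 6*(-17) + 5*(-1) - 18*8 - 16*14 - 11*(-15) = -463
Area = |185 + 463|/2 = 648/2 = 324.0000

324.0000 sq units


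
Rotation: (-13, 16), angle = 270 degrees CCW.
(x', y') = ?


cos(270) = 0, sin(270) = -1
x' = -13*0 - 16*(-1) = 16
y' = -13*(-1) + 16*0 = 13

(16, 13)


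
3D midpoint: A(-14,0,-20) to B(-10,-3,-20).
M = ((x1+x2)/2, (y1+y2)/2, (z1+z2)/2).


Mx = (-14- 10)/2 = -12.0000
My = (0- 3)/2 = -1.5000
Mz = (-20- 20)/2 = -20.0000

M = (-12.0000, -1.5000, -20.0000)


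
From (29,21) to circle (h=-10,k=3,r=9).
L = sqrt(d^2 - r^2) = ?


d = sqrt((29+ 10)^2 + (21-3)^2) = sqrt(1521+324) = 42.9535
L = sqrt(1845.0000 - 81) = sqrt(1764.0000) = 42.0000

42.0000


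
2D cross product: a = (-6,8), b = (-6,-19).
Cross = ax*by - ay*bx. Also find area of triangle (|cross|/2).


cross = -6*(-19) - 8*(-6) = 114 + 48 = 162
Triangle area = |162|/2 = 162/2 = 81.0000

cross = 162, triangle area = 81.0000


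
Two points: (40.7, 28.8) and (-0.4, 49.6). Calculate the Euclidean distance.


dx = -0.4 - 40.7 = -41.1
dy = 49.6 - 28.8 = 20.8
d = sqrt(1689.21 + 432.64) = sqrt(2121.85) = 46.0635

46.0635


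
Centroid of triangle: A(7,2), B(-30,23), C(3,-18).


Gx = (7- 30+3)/3 = -20/3 = -6.6667
Gy = (2+23- 18)/3 = 7/3 = 2.3333

G = (-6.6667, 2.3333)


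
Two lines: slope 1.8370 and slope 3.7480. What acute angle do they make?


m1-m2 = -1.911
1+m1*m2 = 7.885076
tan(theta) = |-1.911/7.885076| = 0.242357
theta = arctan(|-1.911/7.885076|) = 13.6233 degrees (acute angle)

13.6233 degrees


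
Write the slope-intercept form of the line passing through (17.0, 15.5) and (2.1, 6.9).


m = (-8.6)/(-14.9) = 0.5772
b = y1 - m*x1 = 15.5 - (-8.6*17.0)/(-14.9) = 15.5 - 9.8121 = 5.6879

y = 0.5772x + 5.6879


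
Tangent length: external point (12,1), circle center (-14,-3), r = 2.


d = sqrt((12+ 14)^2 + (1+ 3)^2) = sqrt(676+16) = 26.3059
L = sqrt(692.0000 - 4) = sqrt(688.0000) = 26.2298

26.2298


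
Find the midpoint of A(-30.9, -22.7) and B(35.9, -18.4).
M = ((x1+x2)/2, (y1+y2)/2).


Mx = (-30.9 + 35.9)/2 = 5.0/2 = 2.5000
My = (-22.7 - 18.4)/2 = -41.1/2 = -20.5500

(2.5000, -20.5500)


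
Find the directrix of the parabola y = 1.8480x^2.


a = 1.8480
1/(4a) = 0.1353
directrix: y = -0.1353 = -0.1353

y = -0.1353


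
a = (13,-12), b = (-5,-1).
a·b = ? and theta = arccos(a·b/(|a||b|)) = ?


a·b = 13*(-5) - 12*(-1) = -65 + 12 = -53
|a| = sqrt(169+144) = 17.6918
|b| = sqrt(25+1) = 5.0990
cos(theta) = -53/(sqrt(313)*sqrt(26)) = -53/sqrt(8138) = -0.587512
theta = arccos(-53/sqrt(8138)) = 125.9807 degrees

a·b = -53, theta = 125.9807 deg


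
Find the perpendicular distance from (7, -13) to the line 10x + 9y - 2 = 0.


|10*7 + 9*(-13) - 2| = |-49| = 49
sqrt(100 + 81) = sqrt(181) = 13.4536
d = 49/sqrt(181) = 3.6421

3.6421


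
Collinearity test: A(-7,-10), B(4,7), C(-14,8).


-7*(7-8) + 4*(8+ 10) - 14*(-10-7)
= 7 + 72 + 238 = 317

No, not collinear (determinant = 317)


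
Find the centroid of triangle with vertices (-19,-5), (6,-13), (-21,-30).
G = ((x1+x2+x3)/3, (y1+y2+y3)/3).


Gx = (-19+6- 21)/3 = -34/3 = -11.3333
Gy = (-5- 13- 30)/3 = -48/3 = -16.0000

G = (-11.3333, -16.0000)


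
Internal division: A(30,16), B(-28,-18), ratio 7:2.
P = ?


Px = (7*(-28) + 2*30)/9 = -136/9 = -15.1111
Py = (7*(-18) + 2*16)/9 = -94/9 = -10.4444

P = (-15.1111, -10.4444)


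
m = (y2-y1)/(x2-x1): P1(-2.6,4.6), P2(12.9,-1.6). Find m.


dy = -1.6 - 4.6 = -6.2
dx = 12.9 + 2.6 = 15.5
m = -6.2/15.5 = -0.4000

m = -0.4000


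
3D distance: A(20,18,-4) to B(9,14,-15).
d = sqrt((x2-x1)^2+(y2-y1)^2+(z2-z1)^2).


dx=-11, dy=-4, dz=-11
d = sqrt(121+16+121) = sqrt(258) = 16.0624

16.0624


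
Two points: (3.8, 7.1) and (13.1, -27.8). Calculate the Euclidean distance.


dx = 13.1 - 3.8 = 9.3
dy = -27.8 - 7.1 = -34.9
d = sqrt(86.49 + 1218.01) = sqrt(1304.5) = 36.1179

36.1179


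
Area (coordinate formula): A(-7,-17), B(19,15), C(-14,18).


-7*(15-18) = 21
19*(18+ 17) = 665
-14*(-17-15) = 448
sum = 1134
Area = |1134|/2 = 567.0000

567.0000 sq units


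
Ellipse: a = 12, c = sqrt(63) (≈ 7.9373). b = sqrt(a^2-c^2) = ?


b^2 = 12^2 - (sqrt(63))^2 = 144 - 63 = 81
b = sqrt(81) = 9

b = 9


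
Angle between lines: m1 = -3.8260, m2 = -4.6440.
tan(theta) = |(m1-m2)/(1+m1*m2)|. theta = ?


m1-m2 = 0.818
1+m1*m2 = 18.767944
tan(theta) = |0.818/18.767944| = 0.043585
theta = arctan(|0.818/18.767944|) = 2.4957 degrees (acute angle)

2.4957 degrees


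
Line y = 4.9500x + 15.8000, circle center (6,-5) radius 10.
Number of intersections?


Substitute y = 4.9500x + 15.8000: (x-6)^2 + (4.9500x+15.8000+ 5)^2 = 100
Expand to Ax^2 + Bx + C = 0, where b-k = 20.8
A = 1+m^2 = 25.5025
B = 2(m(b-k) - h) = 2(4.9500*20.8 - 6) = 193.92
C = h^2 + (b-k)^2 - r^2 = 36 + 432.64 - 100 = 368.64
disc = B^2-4AC = 37604.9664 - 37604.9664 = 0
disc = 0

1 intersection point (tangent)


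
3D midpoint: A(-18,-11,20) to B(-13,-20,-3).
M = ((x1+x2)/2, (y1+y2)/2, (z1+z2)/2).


Mx = (-18- 13)/2 = -15.5000
My = (-11- 20)/2 = -15.5000
Mz = (20- 3)/2 = 8.5000

M = (-15.5000, -15.5000, 8.5000)


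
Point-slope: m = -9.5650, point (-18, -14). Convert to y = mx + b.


y + 14 = -9.5650(x + 18)
y = -9.5650x - 14 + 9.5650*(-18)
y = -9.5650x - 186.1700

y = -9.5650x - 186.1700


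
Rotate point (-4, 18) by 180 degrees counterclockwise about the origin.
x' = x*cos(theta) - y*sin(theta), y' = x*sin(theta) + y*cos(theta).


cos(180) = -1, sin(180) = 0
x' = -4*(-1) - 18*0 = 4
y' = -4*0 + 18*(-1) = -18

(4, -18)


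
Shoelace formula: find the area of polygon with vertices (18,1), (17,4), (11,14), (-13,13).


sum(xi*y_{i+1}) = 18*4 + 17*14 + 11*13 - 13*1 = 440
sum(yi*x_{i+1}) = 1*17 + 4*11 + 14*(-13) + 13*18 = 113
Area = |440 - 113|/2 = 327/2 = 163.5000

163.5000 sq units


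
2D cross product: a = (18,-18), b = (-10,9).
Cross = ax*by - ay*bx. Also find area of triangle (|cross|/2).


cross = 18*9 + 18*(-10) = 162 - 180 = -18
Triangle area = |-18|/2 = 18/2 = 9.0000

cross = -18, triangle area = 9.0000


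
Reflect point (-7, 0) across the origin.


Reflection rule for origin: (-x, -y)
(-7, 0) -> (7, 0)

(7, 0)


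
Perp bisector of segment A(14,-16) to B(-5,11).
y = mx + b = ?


Midpoint = (4.5, -2.5)
Slope of AB = dy/dx = 27/(-19) = -1.4211
Perp slope = -dx/dy = 19/27 = 0.7037
b = My - (perp slope)*Mx = -2.5 + (-19*4.5)/27 = -2.5 - 3.1667 = -5.6667

y = 0.7037x - 5.6667


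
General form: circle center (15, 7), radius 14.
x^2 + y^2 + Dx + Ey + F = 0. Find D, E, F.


(x-15)^2 + (y-7)^2 = 14^2
D = -2h = -30, E = -2k = -14
F = h^2+k^2-r^2 = 225+49-196 = 78

D = -30, E = -14, F = 78


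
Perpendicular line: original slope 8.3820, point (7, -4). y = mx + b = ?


Perpendicular slope = -1/m1 = -1/8.3820 = -0.1193
b2 = y0 - m2*x0 = -4 + 7/8.3820 = -4 + 0.8351 = -3.1649

y = -0.1193x - 3.1649


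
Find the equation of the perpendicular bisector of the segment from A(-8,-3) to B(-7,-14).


Midpoint = (-7.5, -8.5)
Slope of AB = dy/dx = -11/1 = -11.0000
Perp slope = -dx/dy = 1/11 = 0.0909
b = My - (perp slope)*Mx = -8.5 + (1*(-7.5))/(-11) = -8.5 + 0.6818 = -7.8182

y = 0.0909x - 7.8182


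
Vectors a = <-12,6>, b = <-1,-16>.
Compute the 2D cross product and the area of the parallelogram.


cross = -12*(-16) - 6*(-1) = 192 + 6 = 198
Parallelogram area = |198| = 198

cross = 198, parallelogram area = 198


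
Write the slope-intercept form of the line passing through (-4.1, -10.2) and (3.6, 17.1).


m = (27.3)/(7.7) = 3.5455
b = y1 - m*x1 = -10.2 - (27.3*(-4.1))/(7.7) = -10.2 + 14.5364 = 4.3364

y = 3.5455x + 4.3364


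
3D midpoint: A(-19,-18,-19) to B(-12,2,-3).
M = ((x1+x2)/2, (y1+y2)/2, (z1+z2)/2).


Mx = (-19- 12)/2 = -15.5000
My = (-18+2)/2 = -8.0000
Mz = (-19- 3)/2 = -11.0000

M = (-15.5000, -8.0000, -11.0000)


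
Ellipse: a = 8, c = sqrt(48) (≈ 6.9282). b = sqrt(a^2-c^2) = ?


b^2 = 8^2 - (sqrt(48))^2 = 64 - 48 = 16
b = sqrt(16) = 4

b = 4


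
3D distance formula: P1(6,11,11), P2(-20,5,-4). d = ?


dx=-26, dy=-6, dz=-15
d = sqrt(676+36+225) = sqrt(937) = 30.6105

30.6105


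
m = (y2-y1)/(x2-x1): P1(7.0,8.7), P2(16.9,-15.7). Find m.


dy = -15.7 - 8.7 = -24.4
dx = 16.9 - 7.0 = 9.9
m = -24.4/9.9 = -2.4646

m = -2.4646


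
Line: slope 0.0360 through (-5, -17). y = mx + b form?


y + 17 = 0.0360(x + 5)
y = 0.0360x - 17 - 0.0360*(-5)
y = 0.0360x - 16.8200

y = 0.0360x - 16.8200


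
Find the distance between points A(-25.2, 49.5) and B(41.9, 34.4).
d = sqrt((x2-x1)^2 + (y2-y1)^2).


dx = 41.9 + 25.2 = 67.1
dy = 34.4 - 49.5 = -15.1
d = sqrt(4502.41 + 228.01) = sqrt(4730.42) = 68.7780

68.7780


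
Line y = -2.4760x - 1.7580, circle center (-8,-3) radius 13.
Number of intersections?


Substitute y = -2.4760x - 1.7580: (x+ 8)^2 + (-2.4760x- 1.7580+ 3)^2 = 169
Expand to Ax^2 + Bx + C = 0, where b-k = 1.242
A = 1+m^2 = 7.130576
B = 2(m(b-k) - h) = 2(-2.4760*1.242 + 8) = 9.849616
C = h^2 + (b-k)^2 - r^2 = 64 + 1.542564 - 169 = -103.457436
disc = B^2-4AC = 97.0149 + 2950.8444 = 3047.8593
disc > 0

2 intersection points


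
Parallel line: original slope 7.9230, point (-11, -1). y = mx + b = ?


Parallel lines have equal slopes.
m2 = 7.9230
b2 = -1 - 7.9230*(-11) = 86.1530

y = 7.9230x + 86.1530


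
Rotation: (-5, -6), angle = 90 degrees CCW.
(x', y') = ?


cos(90) = 0, sin(90) = 1
x' = -5*0 + 6*1 = 6
y' = -5*1 - 6*0 = -5

(6, -5)


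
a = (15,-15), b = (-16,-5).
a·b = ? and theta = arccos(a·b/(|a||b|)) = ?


a·b = 15*(-16) - 15*(-5) = -240 + 75 = -165
|a| = sqrt(225+225) = 21.2132
|b| = sqrt(256+25) = 16.7631
cos(theta) = -165/(sqrt(450)*sqrt(281)) = -165/sqrt(126450) = -0.464007
theta = arccos(-165/sqrt(126450)) = 117.6460 degrees

a·b = -165, theta = 117.6460 deg


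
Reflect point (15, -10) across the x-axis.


Reflection rule for x-axis: (x, -y)
(15, -10) -> (15, 10)

(15, 10)


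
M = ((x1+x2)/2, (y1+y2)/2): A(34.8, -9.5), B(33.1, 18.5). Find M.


Mx = (34.8 + 33.1)/2 = 67.9/2 = 33.9500
My = (-9.5 + 18.5)/2 = 9.0/2 = 4.5000

(33.9500, 4.5000)


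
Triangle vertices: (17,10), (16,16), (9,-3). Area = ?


17*(16+ 3) = 323
16*(-3-10) = -208
9*(10-16) = -54
sum = 61
Area = |61|/2 = 30.5000

30.5000 sq units


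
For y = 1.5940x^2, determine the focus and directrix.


a = 1.5940
1/(4a) = 0.1568
Focus = (0, 0.1568)
Directrix: y = -0.1568

Focus = (0, 0.1568), Directrix: y = -0.1568


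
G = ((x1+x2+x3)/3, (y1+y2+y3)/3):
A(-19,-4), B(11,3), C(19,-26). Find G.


Gx = (-19+11+19)/3 = 11/3 = 3.6667
Gy = (-4+3- 26)/3 = -27/3 = -9.0000

G = (3.6667, -9.0000)


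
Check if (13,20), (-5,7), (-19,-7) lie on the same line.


13*(7+ 7) - 5*(-7-20) - 19*(20-7)
= 182 + 135 - 247 = 70

No, not collinear (determinant = 70)


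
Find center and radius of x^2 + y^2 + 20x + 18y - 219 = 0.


h = -D/2 = -20/2 = -10
k = -E/2 = -18/2 = -9
r^2 = h^2 + k^2 - F = 100 + 81 + 219 = 400
r = 20

Center (-10, -9), radius = 20


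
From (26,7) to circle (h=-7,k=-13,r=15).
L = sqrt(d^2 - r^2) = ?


d = sqrt((26+ 7)^2 + (7+ 13)^2) = sqrt(1089+400) = 38.5876
L = sqrt(1489.0000 - 225) = sqrt(1264.0000) = 35.5528

35.5528


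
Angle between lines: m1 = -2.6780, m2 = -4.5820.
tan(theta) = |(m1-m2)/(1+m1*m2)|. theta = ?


m1-m2 = 1.904
1+m1*m2 = 13.270596
tan(theta) = |1.904/13.270596| = 0.143475
theta = arctan(|1.904/13.270596|) = 8.1648 degrees (acute angle)

8.1648 degrees


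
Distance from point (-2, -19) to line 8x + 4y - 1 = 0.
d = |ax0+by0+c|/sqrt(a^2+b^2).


|8*(-2) + 4*(-19) - 1| = |-93| = 93
sqrt(64 + 16) = sqrt(80) = 8.9443
d = 93/sqrt(80) = 10.3977

10.3977


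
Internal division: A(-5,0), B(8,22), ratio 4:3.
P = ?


Px = (4*8 + 3*(-5))/7 = 17/7 = 2.4286
Py = (4*22 + 3*0)/7 = 88/7 = 12.5714

P = (2.4286, 12.5714)


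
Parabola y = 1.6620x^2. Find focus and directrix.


a = 1.6620
1/(4a) = 0.1504
Focus = (0, 0.1504)
Directrix: y = -0.1504

Focus = (0, 0.1504), Directrix: y = -0.1504


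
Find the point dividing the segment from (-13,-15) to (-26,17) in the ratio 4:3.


Px = (4*(-26) + 3*(-13))/7 = -143/7 = -20.4286
Py = (4*17 + 3*(-15))/7 = 23/7 = 3.2857

P = (-20.4286, 3.2857)


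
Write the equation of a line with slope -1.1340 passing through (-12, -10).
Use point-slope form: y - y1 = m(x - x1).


y + 10 = -1.1340(x + 12)
y = -1.1340x - 10 + 1.1340*(-12)
y = -1.1340x - 23.6080

y = -1.1340x - 23.6080


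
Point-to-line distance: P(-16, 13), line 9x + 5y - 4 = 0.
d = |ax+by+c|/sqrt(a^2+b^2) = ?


|9*(-16) + 5*13 - 4| = |-83| = 83
sqrt(81 + 25) = sqrt(106) = 10.2956
d = 83/sqrt(106) = 8.0617

8.0617


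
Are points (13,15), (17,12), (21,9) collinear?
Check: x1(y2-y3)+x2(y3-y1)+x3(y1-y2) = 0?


13*(12-9) + 17*(9-15) + 21*(15-12)
= 39 - 102 + 63 = 0

Yes, collinear (determinant = 0)


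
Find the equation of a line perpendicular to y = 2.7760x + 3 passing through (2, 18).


Perpendicular slope = -1/m1 = -1/2.7760 = -0.3602
b2 = y0 - m2*x0 = 18 + 2/2.7760 = 18 + 0.7205 = 18.7205

y = -0.3602x + 18.7205


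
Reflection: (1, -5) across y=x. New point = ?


Reflection rule for y=x: (y, x)
(1, -5) -> (-5, 1)

(-5, 1)


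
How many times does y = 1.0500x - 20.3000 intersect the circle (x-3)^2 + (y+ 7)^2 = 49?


Substitute y = 1.0500x - 20.3000: (x-3)^2 + (1.0500x- 20.3000+ 7)^2 = 49
Expand to Ax^2 + Bx + C = 0, where b-k = -13.3
A = 1+m^2 = 2.1025
B = 2(m(b-k) - h) = 2(1.0500*(-13.3) - 3) = -33.93
C = h^2 + (b-k)^2 - r^2 = 9 + 176.89 - 49 = 136.89
disc = B^2-4AC = 1151.2449 - 1151.2449 = 0
disc = 0

1 intersection point (tangent)


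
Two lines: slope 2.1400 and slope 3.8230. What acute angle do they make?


m1-m2 = -1.683
1+m1*m2 = 9.18122
tan(theta) = |-1.683/9.18122| = 0.183309
theta = arctan(|-1.683/9.18122|) = 10.3875 degrees (acute angle)

10.3875 degrees


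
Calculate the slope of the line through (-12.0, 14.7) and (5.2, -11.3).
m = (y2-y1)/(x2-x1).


dy = -11.3 - 14.7 = -26.0
dx = 5.2 + 12.0 = 17.2
m = -26.0/17.2 = -1.5116

m = -1.5116


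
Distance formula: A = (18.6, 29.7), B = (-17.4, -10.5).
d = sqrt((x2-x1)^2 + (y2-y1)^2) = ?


dx = -17.4 - 18.6 = -36.0
dy = -10.5 - 29.7 = -40.2
d = sqrt(1296.0 + 1616.04) = sqrt(2912.04) = 53.9633

53.9633


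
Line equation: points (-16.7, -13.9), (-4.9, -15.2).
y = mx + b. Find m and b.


m = (-1.3)/(11.8) = -0.1102
b = y1 - m*x1 = -13.9 - (-1.3*(-16.7))/(11.8) = -13.9 - 1.8398 = -15.7398

y = -0.1102x - 15.7398


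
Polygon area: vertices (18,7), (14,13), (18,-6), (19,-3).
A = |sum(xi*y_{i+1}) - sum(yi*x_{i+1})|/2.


sum(xi*y_{i+1}) = 18*13 + 14*(-6) + 18*(-3) + 19*7 = 229
sum(yi*x_{i+1}) = 7*14 + 13*18 - 6*19 - 3*18 = 164
Area = |229 - 164|/2 = 65/2 = 32.5000

32.5000 sq units


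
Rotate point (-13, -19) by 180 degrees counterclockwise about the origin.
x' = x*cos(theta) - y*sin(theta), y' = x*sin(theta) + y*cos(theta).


cos(180) = -1, sin(180) = 0
x' = -13*(-1) + 19*0 = 13
y' = -13*0 - 19*(-1) = 19

(13, 19)


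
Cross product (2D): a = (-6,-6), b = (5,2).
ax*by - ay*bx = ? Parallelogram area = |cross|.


cross = -6*2 + 6*5 = -12 + 30 = 18
Parallelogram area = |18| = 18

cross = 18, parallelogram area = 18


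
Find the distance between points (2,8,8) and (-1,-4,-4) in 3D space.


dx=-3, dy=-12, dz=-12
d = sqrt(9+144+144) = sqrt(297) = 17.2337

17.2337


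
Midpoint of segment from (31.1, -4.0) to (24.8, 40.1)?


Mx = (31.1 + 24.8)/2 = 55.9/2 = 27.9500
My = (-4.0 + 40.1)/2 = 36.1/2 = 18.0500

(27.9500, 18.0500)


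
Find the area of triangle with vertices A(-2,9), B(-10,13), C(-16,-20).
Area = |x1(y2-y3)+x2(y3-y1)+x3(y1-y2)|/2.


-2*(13+ 20) = -66
-10*(-20-9) = 290
-16*(9-13) = 64
sum = 288
Area = |288|/2 = 144.0000

144.0000 sq units


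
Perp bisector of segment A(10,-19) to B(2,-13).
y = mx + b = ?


Midpoint = (6, -16)
Slope of AB = dy/dx = 6/(-8) = -0.7500
Perp slope = -dx/dy = 8/6 = 1.3333
b = My - (perp slope)*Mx = -16 + (-8*6)/6 = -16 - 8.0000 = -24.0000

y = 1.3333x - 24.0000


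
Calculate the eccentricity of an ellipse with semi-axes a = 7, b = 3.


c = sqrt(49-9) = sqrt(40) = 6.3246
e = c/a = sqrt(40)/7 = 0.9035

e = 0.9035


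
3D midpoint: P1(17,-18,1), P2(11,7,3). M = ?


Mx = (17+11)/2 = 14.0000
My = (-18+7)/2 = -5.5000
Mz = (1+3)/2 = 2.0000

M = (14.0000, -5.5000, 2.0000)


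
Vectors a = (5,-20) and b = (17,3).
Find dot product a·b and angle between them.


a·b = 5*17 - 20*3 = 85 - 60 = 25
|a| = sqrt(25+400) = 20.6155
|b| = sqrt(289+9) = 17.2627
cos(theta) = 25/(sqrt(425)*sqrt(298)) = 25/sqrt(126650) = 0.070249
theta = arccos(25/sqrt(126650)) = 85.9717 degrees

a·b = 25, theta = 85.9717 deg


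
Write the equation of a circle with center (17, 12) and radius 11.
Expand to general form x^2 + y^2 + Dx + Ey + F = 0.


(x-17)^2 + (y-12)^2 = 11^2
D = -2h = -34, E = -2k = -24
F = h^2+k^2-r^2 = 289+144-121 = 312

x^2 + y^2 - 34x - 24y + 312 = 0


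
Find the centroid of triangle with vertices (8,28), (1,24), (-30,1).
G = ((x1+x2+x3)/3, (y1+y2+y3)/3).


Gx = (8+1- 30)/3 = -21/3 = -7.0000
Gy = (28+24+1)/3 = 53/3 = 17.6667

G = (-7.0000, 17.6667)


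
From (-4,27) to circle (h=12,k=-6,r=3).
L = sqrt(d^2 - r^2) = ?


d = sqrt((-4-12)^2 + (27+ 6)^2) = sqrt(256+1089) = 36.6742
L = sqrt(1345.0000 - 9) = sqrt(1336.0000) = 36.5513

36.5513


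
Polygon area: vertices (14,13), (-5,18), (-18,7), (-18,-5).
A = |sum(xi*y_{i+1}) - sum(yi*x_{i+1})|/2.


sum(xi*y_{i+1}) = 14*18 - 5*7 - 18*(-5) - 18*13 = 73
sum(yi*x_{i+1}) = 13*(-5) + 18*(-18) + 7*(-18) - 5*14 = -585
Area = |73 + 585|/2 = 658/2 = 329.0000

329.0000 sq units


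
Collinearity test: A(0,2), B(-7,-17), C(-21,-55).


0*(-17+ 55) - 7*(-55-2) - 21*(2+ 17)
= 0 + 399 - 399 = 0

Yes, collinear (determinant = 0)


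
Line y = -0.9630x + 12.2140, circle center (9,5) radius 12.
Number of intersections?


Substitute y = -0.9630x + 12.2140: (x-9)^2 + (-0.9630x+12.2140-5)^2 = 144
Expand to Ax^2 + Bx + C = 0, where b-k = 7.214
A = 1+m^2 = 1.927369
B = 2(m(b-k) - h) = 2(-0.9630*7.214 - 9) = -31.894164
C = h^2 + (b-k)^2 - r^2 = 81 + 52.041796 - 144 = -10.958204
disc = B^2-4AC = 1017.2377 + 84.4820 = 1101.7197
disc > 0

2 intersection points


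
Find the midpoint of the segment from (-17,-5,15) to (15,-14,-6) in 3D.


Mx = (-17+15)/2 = -1.0000
My = (-5- 14)/2 = -9.5000
Mz = (15- 6)/2 = 4.5000

M = (-1.0000, -9.5000, 4.5000)


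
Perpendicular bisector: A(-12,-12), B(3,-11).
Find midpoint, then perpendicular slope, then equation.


Midpoint = (-4.5, -11.5)
Slope of AB = dy/dx = 1/15 = 0.0667
Perp slope = -dx/dy = -15/1 = -15.0000
b = My - (perp slope)*Mx = -11.5 + (15*(-4.5))/1 = -11.5 - 67.5000 = -79.0000

y = -15.0000x - 79.0000


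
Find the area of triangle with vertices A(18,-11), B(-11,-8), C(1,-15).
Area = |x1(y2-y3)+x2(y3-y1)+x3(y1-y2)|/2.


18*(-8+ 15) = 126
-11*(-15+ 11) = 44
1*(-11+ 8) = -3
sum = 167
Area = |167|/2 = 83.5000

83.5000 sq units


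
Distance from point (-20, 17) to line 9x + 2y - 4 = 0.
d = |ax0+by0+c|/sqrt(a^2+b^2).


|9*(-20) + 2*17 - 4| = |-150| = 150
sqrt(81 + 4) = sqrt(85) = 9.2195
d = 150/sqrt(85) = 16.2698

16.2698


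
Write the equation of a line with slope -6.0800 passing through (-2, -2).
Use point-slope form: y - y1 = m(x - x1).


y + 2 = -6.0800(x + 2)
y = -6.0800x - 2 + 6.0800*(-2)
y = -6.0800x - 14.1600

y = -6.0800x - 14.1600


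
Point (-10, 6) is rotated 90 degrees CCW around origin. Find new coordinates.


cos(90) = 0, sin(90) = 1
x' = -10*0 - 6*1 = -6
y' = -10*1 + 6*0 = -10

(-6, -10)


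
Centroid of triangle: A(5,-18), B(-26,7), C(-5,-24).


Gx = (5- 26- 5)/3 = -26/3 = -8.6667
Gy = (-18+7- 24)/3 = -35/3 = -11.6667

G = (-8.6667, -11.6667)


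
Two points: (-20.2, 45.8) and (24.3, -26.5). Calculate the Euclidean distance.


dx = 24.3 + 20.2 = 44.5
dy = -26.5 - 45.8 = -72.3
d = sqrt(1980.25 + 5227.29) = sqrt(7207.54) = 84.8972

84.8972


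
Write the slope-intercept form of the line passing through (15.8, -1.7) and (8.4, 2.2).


m = (3.9)/(-7.4) = -0.5270
b = y1 - m*x1 = -1.7 - (3.9*15.8)/(-7.4) = -1.7 + 8.3270 = 6.6270

y = -0.5270x + 6.6270


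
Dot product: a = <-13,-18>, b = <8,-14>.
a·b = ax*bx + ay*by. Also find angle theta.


a·b = -13*8 - 18*(-14) = -104 + 252 = 148
|a| = sqrt(169+324) = 22.2036
|b| = sqrt(64+196) = 16.1245
cos(theta) = 148/(sqrt(493)*sqrt(260)) = 148/sqrt(128180) = 0.413382
theta = arccos(148/sqrt(128180)) = 65.5825 degrees

a·b = 148, theta = 65.5825 deg


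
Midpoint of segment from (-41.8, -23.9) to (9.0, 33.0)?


Mx = (-41.8 + 9.0)/2 = -32.8/2 = -16.4000
My = (-23.9 + 33.0)/2 = 9.1/2 = 4.5500

(-16.4000, 4.5500)


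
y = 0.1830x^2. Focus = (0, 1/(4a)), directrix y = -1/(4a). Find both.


a = 0.1830
1/(4a) = 1.3661
Focus = (0, 1.3661)
Directrix: y = -1.3661

Focus = (0, 1.3661), Directrix: y = -1.3661


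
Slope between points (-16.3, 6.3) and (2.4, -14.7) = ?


dy = -14.7 - 6.3 = -21.0
dx = 2.4 + 16.3 = 18.7
m = -21.0/18.7 = -1.1230

m = -1.1230


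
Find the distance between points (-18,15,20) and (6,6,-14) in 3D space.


dx=24, dy=-9, dz=-34
d = sqrt(576+81+1156) = sqrt(1813) = 42.5793

42.5793


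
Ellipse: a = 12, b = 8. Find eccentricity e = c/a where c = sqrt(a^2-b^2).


c = sqrt(144-64) = sqrt(80) = 8.9443
e = c/a = sqrt(80)/12 = 0.7454

e = 0.7454


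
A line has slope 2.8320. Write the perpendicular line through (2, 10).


Perpendicular slope = -1/m1 = -1/2.8320 = -0.3531
b2 = y0 - m2*x0 = 10 + 2/2.8320 = 10 + 0.7062 = 10.7062

y = -0.3531x + 10.7062


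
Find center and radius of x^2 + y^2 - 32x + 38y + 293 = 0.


h = -D/2 = 32/2 = 16
k = -E/2 = -38/2 = -19
r^2 = h^2 + k^2 - F = 256 + 361 - 293 = 324
r = 18

Center (16, -19), radius = 18


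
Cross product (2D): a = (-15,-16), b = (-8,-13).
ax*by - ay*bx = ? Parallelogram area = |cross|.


cross = -15*(-13) + 16*(-8) = 195 - 128 = 67
Parallelogram area = |67| = 67

cross = 67, parallelogram area = 67
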